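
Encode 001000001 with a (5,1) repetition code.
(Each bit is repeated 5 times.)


Each bit -> 5 copies

000000000011111000000000000000000000000011111


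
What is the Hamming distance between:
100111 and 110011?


XOR: 010100
Count of 1s: 2

2


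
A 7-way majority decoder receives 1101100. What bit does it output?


Ones: 4 out of 7
Threshold: 4

1 (4/7 voted 1)


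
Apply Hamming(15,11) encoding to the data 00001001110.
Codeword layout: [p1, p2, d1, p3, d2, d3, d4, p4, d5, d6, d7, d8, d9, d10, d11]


Parity bits: p1=0, p2=1, p3=1, p4=0

010100001001110


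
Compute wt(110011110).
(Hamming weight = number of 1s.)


Counting 1s in 110011110

6


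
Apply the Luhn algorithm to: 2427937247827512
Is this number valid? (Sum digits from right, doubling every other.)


Luhn sum = 76
76 mod 10 = 6

Invalid (Luhn sum mod 10 = 6)


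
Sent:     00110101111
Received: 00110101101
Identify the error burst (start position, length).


XOR: 00000000010

Burst at position 9, length 1


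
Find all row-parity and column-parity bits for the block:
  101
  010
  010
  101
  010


Row parities: 01101
Column parities: 010

Row P: 01101, Col P: 010, Corner: 1


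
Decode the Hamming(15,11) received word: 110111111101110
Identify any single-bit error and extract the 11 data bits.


Syndrome = 7: error at position 7

Data: 01101101110 (corrected bit 7)


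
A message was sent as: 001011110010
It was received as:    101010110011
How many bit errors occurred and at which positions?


XOR: 100001000001

3 error(s) at position(s): 0, 5, 11


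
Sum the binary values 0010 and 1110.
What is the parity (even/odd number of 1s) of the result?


0010 = 2
1110 = 14
Sum = 16 = 10000
1s count = 1

odd parity (1 ones in 10000)


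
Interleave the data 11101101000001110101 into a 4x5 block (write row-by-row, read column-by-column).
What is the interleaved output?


Matrix:
  11101
  10100
  00011
  10101
Read columns: 11011000110100101011

11011000110100101011


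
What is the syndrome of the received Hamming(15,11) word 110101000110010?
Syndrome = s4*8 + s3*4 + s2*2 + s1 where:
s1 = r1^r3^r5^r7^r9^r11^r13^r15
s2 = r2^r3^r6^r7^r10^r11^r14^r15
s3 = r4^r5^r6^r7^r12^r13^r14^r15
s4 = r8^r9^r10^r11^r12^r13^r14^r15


s1=0, s2=1, s3=1, s4=1

Syndrome = 14 (error at position 14)


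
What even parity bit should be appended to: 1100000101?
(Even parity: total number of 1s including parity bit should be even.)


Number of 1s in data: 4
Parity bit: 0

0


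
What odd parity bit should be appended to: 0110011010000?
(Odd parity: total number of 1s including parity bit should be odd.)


Number of 1s in data: 5
Parity bit: 0

0


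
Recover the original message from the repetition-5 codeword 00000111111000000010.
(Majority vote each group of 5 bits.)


Groups: 00000, 11111, 10000, 00010
Majority votes: 0100

0100


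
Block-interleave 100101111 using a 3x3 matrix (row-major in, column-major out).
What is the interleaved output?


Matrix:
  100
  101
  111
Read columns: 111001011

111001011


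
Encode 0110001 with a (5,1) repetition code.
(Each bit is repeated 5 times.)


Each bit -> 5 copies

00000111111111100000000000000011111


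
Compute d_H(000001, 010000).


XOR: 010001
Count of 1s: 2

2


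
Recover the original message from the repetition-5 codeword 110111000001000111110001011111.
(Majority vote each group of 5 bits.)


Groups: 11011, 10000, 01000, 11111, 00010, 11111
Majority votes: 100101

100101


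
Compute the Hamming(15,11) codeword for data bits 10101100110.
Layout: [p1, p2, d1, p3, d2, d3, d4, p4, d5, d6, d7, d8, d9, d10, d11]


Parity bits: p1=1, p2=0, p3=1, p4=0

101101001100110


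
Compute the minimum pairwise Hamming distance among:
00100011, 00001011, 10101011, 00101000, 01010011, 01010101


Comparing all pairs, minimum distance: 2
Can detect 1 errors, correct 0 errors

2


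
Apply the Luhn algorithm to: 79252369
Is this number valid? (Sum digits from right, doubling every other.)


Luhn sum = 42
42 mod 10 = 2

Invalid (Luhn sum mod 10 = 2)


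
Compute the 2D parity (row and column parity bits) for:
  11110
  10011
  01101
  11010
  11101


Row parities: 01110
Column parities: 00111

Row P: 01110, Col P: 00111, Corner: 1


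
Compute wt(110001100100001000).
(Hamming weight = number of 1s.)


Counting 1s in 110001100100001000

6


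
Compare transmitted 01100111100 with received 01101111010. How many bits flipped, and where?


XOR: 00001000110

3 error(s) at position(s): 4, 8, 9


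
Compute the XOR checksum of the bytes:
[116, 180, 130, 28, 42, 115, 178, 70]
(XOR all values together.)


XOR chain: 116 ^ 180 ^ 130 ^ 28 ^ 42 ^ 115 ^ 178 ^ 70 = 243

243


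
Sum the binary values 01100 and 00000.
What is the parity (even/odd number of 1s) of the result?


01100 = 12
00000 = 0
Sum = 12 = 1100
1s count = 2

even parity (2 ones in 1100)


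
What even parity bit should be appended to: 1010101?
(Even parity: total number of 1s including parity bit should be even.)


Number of 1s in data: 4
Parity bit: 0

0


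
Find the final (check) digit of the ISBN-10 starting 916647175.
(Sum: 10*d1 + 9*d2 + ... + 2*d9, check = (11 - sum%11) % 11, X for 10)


Weighted sum: 283
283 mod 11 = 8

Check digit: 3


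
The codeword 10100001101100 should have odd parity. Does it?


Number of 1s: 6

No, parity error (6 ones)


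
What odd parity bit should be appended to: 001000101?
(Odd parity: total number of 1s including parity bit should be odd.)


Number of 1s in data: 3
Parity bit: 0

0


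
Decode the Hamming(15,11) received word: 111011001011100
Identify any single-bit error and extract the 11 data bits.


Syndrome = 0: no error detected

Data: 11101011100 (no errors)


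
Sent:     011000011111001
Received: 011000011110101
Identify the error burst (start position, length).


XOR: 000000000001100

Burst at position 11, length 2


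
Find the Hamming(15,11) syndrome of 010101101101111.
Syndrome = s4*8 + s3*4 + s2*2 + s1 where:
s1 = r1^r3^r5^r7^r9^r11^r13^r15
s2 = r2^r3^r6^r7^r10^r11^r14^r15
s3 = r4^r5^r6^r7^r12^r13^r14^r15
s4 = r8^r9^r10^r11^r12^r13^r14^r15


s1=0, s2=0, s3=1, s4=0

Syndrome = 4 (error at position 4)


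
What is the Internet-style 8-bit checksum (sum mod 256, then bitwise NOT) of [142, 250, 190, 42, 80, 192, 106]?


Sum = 1002 mod 256 = 234
Complement = 21

21


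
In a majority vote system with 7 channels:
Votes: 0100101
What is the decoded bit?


Ones: 3 out of 7
Threshold: 4

0 (3/7 voted 1)


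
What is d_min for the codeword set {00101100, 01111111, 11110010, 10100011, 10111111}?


Comparing all pairs, minimum distance: 2
Can detect 1 errors, correct 0 errors

2


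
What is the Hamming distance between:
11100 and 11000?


XOR: 00100
Count of 1s: 1

1


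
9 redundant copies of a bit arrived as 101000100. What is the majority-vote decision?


Ones: 3 out of 9
Threshold: 5

0 (3/9 voted 1)


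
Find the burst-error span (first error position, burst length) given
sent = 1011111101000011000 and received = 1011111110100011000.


XOR: 0000000011100000000

Burst at position 8, length 3


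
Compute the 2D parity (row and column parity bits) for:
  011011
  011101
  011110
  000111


Row parities: 0001
Column parities: 011111

Row P: 0001, Col P: 011111, Corner: 1


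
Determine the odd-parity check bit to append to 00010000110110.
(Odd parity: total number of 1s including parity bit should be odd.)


Number of 1s in data: 5
Parity bit: 0

0


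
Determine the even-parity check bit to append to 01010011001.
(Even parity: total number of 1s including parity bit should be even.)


Number of 1s in data: 5
Parity bit: 1

1


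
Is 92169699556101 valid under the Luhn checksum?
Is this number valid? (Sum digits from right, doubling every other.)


Luhn sum = 63
63 mod 10 = 3

Invalid (Luhn sum mod 10 = 3)


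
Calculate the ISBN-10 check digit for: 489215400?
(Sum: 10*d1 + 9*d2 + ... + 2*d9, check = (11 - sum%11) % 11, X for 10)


Weighted sum: 245
245 mod 11 = 3

Check digit: 8


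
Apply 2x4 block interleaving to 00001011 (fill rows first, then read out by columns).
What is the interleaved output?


Matrix:
  0000
  1011
Read columns: 01000101

01000101


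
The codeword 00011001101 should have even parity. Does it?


Number of 1s: 5

No, parity error (5 ones)


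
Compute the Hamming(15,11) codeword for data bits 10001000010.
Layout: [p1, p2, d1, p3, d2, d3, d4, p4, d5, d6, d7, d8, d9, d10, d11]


Parity bits: p1=0, p2=0, p3=1, p4=0

001100001000010


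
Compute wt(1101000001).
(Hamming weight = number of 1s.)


Counting 1s in 1101000001

4


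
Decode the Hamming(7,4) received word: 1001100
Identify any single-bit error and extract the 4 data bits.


Syndrome = 0: no error detected

Data: 0100 (no errors)


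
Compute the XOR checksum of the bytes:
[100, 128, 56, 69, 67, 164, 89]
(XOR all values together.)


XOR chain: 100 ^ 128 ^ 56 ^ 69 ^ 67 ^ 164 ^ 89 = 39

39


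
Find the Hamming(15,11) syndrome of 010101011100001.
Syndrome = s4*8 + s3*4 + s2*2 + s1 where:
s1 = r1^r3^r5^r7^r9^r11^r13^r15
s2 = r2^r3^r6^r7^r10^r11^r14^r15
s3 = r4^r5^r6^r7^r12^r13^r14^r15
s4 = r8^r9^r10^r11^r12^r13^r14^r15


s1=0, s2=0, s3=1, s4=0

Syndrome = 4 (error at position 4)


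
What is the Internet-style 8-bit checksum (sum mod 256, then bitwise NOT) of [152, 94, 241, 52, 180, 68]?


Sum = 787 mod 256 = 19
Complement = 236

236


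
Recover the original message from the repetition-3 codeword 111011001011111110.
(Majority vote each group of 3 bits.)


Groups: 111, 011, 001, 011, 111, 110
Majority votes: 110111

110111


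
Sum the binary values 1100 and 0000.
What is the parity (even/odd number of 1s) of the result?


1100 = 12
0000 = 0
Sum = 12 = 1100
1s count = 2

even parity (2 ones in 1100)


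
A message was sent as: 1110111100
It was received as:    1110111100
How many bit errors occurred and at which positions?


XOR: 0000000000

0 errors (received matches sent)


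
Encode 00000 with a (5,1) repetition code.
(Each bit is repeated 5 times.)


Each bit -> 5 copies

0000000000000000000000000


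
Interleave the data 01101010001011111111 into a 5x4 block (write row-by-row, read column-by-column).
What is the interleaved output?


Matrix:
  0110
  1010
  0010
  1111
  1111
Read columns: 01011100111111100011

01011100111111100011


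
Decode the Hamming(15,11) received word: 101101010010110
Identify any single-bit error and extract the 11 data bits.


Syndrome = 0: no error detected

Data: 10100010110 (no errors)


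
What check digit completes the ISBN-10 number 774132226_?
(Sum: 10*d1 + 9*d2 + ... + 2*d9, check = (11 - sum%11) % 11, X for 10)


Weighted sum: 226
226 mod 11 = 6

Check digit: 5


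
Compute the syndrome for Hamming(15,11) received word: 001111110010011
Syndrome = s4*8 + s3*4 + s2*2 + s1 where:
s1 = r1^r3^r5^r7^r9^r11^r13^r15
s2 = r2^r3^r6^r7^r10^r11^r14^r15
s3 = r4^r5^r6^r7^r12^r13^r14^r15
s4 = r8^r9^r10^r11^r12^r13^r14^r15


s1=1, s2=0, s3=0, s4=0

Syndrome = 1 (error at position 1)


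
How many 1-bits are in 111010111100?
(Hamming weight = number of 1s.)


Counting 1s in 111010111100

8


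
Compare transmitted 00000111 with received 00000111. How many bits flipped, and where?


XOR: 00000000

0 errors (received matches sent)


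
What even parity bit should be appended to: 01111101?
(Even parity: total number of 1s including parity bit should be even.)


Number of 1s in data: 6
Parity bit: 0

0


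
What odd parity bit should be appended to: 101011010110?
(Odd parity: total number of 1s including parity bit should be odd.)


Number of 1s in data: 7
Parity bit: 0

0


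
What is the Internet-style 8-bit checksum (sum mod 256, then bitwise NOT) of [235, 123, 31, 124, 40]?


Sum = 553 mod 256 = 41
Complement = 214

214


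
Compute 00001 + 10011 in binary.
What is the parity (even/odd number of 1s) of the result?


00001 = 1
10011 = 19
Sum = 20 = 10100
1s count = 2

even parity (2 ones in 10100)


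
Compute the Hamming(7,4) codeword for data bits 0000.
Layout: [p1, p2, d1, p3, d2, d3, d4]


Parity bits: p1=0, p2=0, p3=0

0000000


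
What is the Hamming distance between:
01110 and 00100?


XOR: 01010
Count of 1s: 2

2


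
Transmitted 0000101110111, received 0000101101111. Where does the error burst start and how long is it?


XOR: 0000000011000

Burst at position 8, length 2


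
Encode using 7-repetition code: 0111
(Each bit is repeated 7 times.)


Each bit -> 7 copies

0000000111111111111111111111


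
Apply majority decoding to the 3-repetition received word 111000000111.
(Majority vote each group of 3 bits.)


Groups: 111, 000, 000, 111
Majority votes: 1001

1001


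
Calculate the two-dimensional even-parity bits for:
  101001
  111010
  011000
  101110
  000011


Row parities: 10000
Column parities: 100110

Row P: 10000, Col P: 100110, Corner: 1


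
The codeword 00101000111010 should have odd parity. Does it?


Number of 1s: 6

No, parity error (6 ones)


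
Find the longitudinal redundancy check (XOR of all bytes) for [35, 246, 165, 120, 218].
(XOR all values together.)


XOR chain: 35 ^ 246 ^ 165 ^ 120 ^ 218 = 210

210


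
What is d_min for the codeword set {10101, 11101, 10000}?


Comparing all pairs, minimum distance: 1
Can detect 0 errors, correct 0 errors

1


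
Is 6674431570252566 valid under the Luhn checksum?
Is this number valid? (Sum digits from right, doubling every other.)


Luhn sum = 68
68 mod 10 = 8

Invalid (Luhn sum mod 10 = 8)


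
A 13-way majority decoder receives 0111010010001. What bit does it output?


Ones: 6 out of 13
Threshold: 7

0 (6/13 voted 1)


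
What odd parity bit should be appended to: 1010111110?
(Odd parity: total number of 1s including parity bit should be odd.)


Number of 1s in data: 7
Parity bit: 0

0


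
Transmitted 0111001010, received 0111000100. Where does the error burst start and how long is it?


XOR: 0000001110

Burst at position 6, length 3


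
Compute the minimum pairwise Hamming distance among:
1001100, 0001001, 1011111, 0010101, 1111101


Comparing all pairs, minimum distance: 2
Can detect 1 errors, correct 0 errors

2


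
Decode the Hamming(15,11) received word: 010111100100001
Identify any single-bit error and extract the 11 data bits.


Syndrome = 7: error at position 7

Data: 01100100001 (corrected bit 7)


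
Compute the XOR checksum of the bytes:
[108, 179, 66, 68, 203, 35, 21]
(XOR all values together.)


XOR chain: 108 ^ 179 ^ 66 ^ 68 ^ 203 ^ 35 ^ 21 = 36

36


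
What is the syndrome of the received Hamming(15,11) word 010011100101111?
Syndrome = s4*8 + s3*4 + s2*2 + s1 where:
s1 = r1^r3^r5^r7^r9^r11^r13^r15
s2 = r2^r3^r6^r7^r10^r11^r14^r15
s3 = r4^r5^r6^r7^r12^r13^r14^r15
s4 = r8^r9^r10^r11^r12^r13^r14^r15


s1=0, s2=0, s3=1, s4=1

Syndrome = 12 (error at position 12)


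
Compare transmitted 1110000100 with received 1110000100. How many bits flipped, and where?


XOR: 0000000000

0 errors (received matches sent)


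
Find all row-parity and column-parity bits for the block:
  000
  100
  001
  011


Row parities: 0110
Column parities: 110

Row P: 0110, Col P: 110, Corner: 0


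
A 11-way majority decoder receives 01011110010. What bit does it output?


Ones: 6 out of 11
Threshold: 6

1 (6/11 voted 1)


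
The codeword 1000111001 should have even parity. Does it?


Number of 1s: 5

No, parity error (5 ones)


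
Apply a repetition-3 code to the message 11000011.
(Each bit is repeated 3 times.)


Each bit -> 3 copies

111111000000000000111111


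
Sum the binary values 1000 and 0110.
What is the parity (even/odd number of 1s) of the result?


1000 = 8
0110 = 6
Sum = 14 = 1110
1s count = 3

odd parity (3 ones in 1110)


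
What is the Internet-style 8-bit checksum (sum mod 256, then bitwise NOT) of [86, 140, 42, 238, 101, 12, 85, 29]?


Sum = 733 mod 256 = 221
Complement = 34

34


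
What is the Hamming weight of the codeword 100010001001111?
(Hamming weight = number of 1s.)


Counting 1s in 100010001001111

7


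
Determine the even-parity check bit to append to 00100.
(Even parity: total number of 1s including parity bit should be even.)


Number of 1s in data: 1
Parity bit: 1

1


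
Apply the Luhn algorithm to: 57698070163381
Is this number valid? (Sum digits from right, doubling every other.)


Luhn sum = 57
57 mod 10 = 7

Invalid (Luhn sum mod 10 = 7)


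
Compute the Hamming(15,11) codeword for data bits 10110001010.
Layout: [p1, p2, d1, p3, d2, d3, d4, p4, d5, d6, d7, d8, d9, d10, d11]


Parity bits: p1=0, p2=0, p3=0, p4=0

001001100001010


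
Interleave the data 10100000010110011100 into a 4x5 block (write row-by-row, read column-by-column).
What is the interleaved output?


Matrix:
  10100
  00001
  01100
  11100
Read columns: 10010011101100000100

10010011101100000100


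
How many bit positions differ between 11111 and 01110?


XOR: 10001
Count of 1s: 2

2


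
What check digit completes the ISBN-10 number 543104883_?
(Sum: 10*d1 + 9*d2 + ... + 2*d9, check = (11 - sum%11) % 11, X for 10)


Weighted sum: 199
199 mod 11 = 1

Check digit: X


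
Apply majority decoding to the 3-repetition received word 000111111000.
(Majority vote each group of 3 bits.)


Groups: 000, 111, 111, 000
Majority votes: 0110

0110


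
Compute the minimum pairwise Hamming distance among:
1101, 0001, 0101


Comparing all pairs, minimum distance: 1
Can detect 0 errors, correct 0 errors

1


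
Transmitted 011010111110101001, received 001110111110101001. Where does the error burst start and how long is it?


XOR: 010100000000000000

Burst at position 1, length 3


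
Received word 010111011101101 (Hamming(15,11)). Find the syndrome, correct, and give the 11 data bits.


Syndrome = 0: no error detected

Data: 01101101101 (no errors)


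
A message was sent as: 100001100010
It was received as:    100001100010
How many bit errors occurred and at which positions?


XOR: 000000000000

0 errors (received matches sent)


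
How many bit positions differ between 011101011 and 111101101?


XOR: 100000110
Count of 1s: 3

3


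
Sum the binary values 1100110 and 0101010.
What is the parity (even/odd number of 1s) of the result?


1100110 = 102
0101010 = 42
Sum = 144 = 10010000
1s count = 2

even parity (2 ones in 10010000)


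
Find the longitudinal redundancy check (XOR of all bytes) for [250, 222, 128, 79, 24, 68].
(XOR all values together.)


XOR chain: 250 ^ 222 ^ 128 ^ 79 ^ 24 ^ 68 = 183

183


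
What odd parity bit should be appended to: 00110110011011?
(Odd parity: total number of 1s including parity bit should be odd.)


Number of 1s in data: 8
Parity bit: 1

1


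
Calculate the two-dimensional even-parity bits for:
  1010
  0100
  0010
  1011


Row parities: 0111
Column parities: 0111

Row P: 0111, Col P: 0111, Corner: 1


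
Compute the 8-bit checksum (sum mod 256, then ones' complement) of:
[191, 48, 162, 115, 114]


Sum = 630 mod 256 = 118
Complement = 137

137


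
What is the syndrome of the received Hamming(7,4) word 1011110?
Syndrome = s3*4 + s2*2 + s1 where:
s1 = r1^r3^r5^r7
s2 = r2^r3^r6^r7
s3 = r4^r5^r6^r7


s1=1, s2=0, s3=1

Syndrome = 5 (error at position 5)


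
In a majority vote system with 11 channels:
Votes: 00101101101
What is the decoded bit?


Ones: 6 out of 11
Threshold: 6

1 (6/11 voted 1)


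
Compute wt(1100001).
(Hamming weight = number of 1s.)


Counting 1s in 1100001

3


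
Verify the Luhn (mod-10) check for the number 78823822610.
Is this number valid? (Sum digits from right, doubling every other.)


Luhn sum = 50
50 mod 10 = 0

Valid (Luhn sum mod 10 = 0)


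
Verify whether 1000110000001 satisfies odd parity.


Number of 1s: 4

No, parity error (4 ones)


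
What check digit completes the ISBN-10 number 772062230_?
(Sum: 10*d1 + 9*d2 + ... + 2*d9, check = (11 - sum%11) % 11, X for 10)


Weighted sum: 212
212 mod 11 = 3

Check digit: 8


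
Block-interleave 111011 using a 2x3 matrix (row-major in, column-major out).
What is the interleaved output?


Matrix:
  111
  011
Read columns: 101111

101111


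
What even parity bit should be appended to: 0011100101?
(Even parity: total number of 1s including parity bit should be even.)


Number of 1s in data: 5
Parity bit: 1

1


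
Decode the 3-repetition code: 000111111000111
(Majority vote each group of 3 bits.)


Groups: 000, 111, 111, 000, 111
Majority votes: 01101

01101


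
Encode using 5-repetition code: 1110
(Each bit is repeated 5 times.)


Each bit -> 5 copies

11111111111111100000


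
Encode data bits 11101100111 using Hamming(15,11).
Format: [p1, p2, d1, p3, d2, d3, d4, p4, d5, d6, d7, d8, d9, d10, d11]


Parity bits: p1=1, p2=1, p3=1, p4=1

111111011100111


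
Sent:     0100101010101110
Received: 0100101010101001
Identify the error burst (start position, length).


XOR: 0000000000000111

Burst at position 13, length 3


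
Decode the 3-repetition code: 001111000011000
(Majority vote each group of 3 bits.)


Groups: 001, 111, 000, 011, 000
Majority votes: 01010

01010


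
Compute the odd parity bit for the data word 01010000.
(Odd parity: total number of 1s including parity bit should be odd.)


Number of 1s in data: 2
Parity bit: 1

1


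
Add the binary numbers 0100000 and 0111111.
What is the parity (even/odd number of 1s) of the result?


0100000 = 32
0111111 = 63
Sum = 95 = 1011111
1s count = 6

even parity (6 ones in 1011111)


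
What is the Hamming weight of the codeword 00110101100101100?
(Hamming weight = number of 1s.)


Counting 1s in 00110101100101100

8


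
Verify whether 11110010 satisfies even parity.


Number of 1s: 5

No, parity error (5 ones)


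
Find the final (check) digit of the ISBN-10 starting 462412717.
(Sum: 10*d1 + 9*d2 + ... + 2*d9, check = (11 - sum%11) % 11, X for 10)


Weighted sum: 199
199 mod 11 = 1

Check digit: X


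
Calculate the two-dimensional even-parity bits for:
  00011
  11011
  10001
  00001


Row parities: 0001
Column parities: 01000

Row P: 0001, Col P: 01000, Corner: 1


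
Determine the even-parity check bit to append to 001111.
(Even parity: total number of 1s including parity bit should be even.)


Number of 1s in data: 4
Parity bit: 0

0


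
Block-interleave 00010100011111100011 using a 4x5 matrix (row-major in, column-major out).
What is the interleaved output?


Matrix:
  00010
  10001
  11111
  00011
Read columns: 01100010001010110111

01100010001010110111


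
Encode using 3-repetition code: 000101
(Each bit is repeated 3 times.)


Each bit -> 3 copies

000000000111000111


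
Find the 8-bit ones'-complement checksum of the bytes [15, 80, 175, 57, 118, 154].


Sum = 599 mod 256 = 87
Complement = 168

168


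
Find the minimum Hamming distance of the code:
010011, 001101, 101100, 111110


Comparing all pairs, minimum distance: 2
Can detect 1 errors, correct 0 errors

2


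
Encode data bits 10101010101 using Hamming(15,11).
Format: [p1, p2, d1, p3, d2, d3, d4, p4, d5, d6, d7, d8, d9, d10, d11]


Parity bits: p1=1, p2=0, p3=1, p4=0

101101001010101


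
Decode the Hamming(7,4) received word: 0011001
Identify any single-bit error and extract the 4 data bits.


Syndrome = 0: no error detected

Data: 1001 (no errors)


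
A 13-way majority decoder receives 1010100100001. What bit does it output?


Ones: 5 out of 13
Threshold: 7

0 (5/13 voted 1)


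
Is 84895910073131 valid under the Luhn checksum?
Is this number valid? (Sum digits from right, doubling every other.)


Luhn sum = 60
60 mod 10 = 0

Valid (Luhn sum mod 10 = 0)


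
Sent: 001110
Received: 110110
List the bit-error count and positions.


XOR: 111000

3 error(s) at position(s): 0, 1, 2


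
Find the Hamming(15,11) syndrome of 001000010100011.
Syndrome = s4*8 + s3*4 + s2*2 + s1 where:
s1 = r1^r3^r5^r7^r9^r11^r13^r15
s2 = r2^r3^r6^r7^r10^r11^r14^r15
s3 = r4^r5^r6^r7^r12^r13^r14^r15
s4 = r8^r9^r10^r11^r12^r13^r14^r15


s1=0, s2=0, s3=0, s4=0

Syndrome = 0 (no error)


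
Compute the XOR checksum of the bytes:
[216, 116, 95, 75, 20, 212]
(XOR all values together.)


XOR chain: 216 ^ 116 ^ 95 ^ 75 ^ 20 ^ 212 = 120

120


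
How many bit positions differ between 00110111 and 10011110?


XOR: 10101001
Count of 1s: 4

4


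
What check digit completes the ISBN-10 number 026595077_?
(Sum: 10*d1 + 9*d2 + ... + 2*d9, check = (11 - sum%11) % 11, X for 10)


Weighted sum: 215
215 mod 11 = 6

Check digit: 5


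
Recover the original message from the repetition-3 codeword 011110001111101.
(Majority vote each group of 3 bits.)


Groups: 011, 110, 001, 111, 101
Majority votes: 11011

11011


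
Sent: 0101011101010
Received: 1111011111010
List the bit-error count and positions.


XOR: 1010000010000

3 error(s) at position(s): 0, 2, 8


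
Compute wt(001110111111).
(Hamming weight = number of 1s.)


Counting 1s in 001110111111

9


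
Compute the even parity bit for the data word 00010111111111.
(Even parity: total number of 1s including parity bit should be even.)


Number of 1s in data: 10
Parity bit: 0

0


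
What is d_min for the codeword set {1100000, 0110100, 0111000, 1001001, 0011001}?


Comparing all pairs, minimum distance: 2
Can detect 1 errors, correct 0 errors

2


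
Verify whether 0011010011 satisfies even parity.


Number of 1s: 5

No, parity error (5 ones)


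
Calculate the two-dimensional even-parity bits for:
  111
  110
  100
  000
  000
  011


Row parities: 101000
Column parities: 110

Row P: 101000, Col P: 110, Corner: 0


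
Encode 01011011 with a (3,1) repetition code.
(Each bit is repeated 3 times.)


Each bit -> 3 copies

000111000111111000111111


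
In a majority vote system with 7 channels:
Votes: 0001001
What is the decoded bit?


Ones: 2 out of 7
Threshold: 4

0 (2/7 voted 1)


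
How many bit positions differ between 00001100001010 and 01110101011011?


XOR: 01111001010001
Count of 1s: 7

7


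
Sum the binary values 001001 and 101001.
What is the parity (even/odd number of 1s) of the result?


001001 = 9
101001 = 41
Sum = 50 = 110010
1s count = 3

odd parity (3 ones in 110010)


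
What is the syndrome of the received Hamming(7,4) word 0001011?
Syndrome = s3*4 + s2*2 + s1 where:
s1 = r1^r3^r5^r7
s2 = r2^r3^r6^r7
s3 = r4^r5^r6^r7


s1=1, s2=0, s3=1

Syndrome = 5 (error at position 5)


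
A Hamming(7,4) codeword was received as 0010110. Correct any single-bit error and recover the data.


Syndrome = 0: no error detected

Data: 1110 (no errors)


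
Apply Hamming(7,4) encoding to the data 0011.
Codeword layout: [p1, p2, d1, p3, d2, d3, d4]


Parity bits: p1=1, p2=0, p3=0

1000011


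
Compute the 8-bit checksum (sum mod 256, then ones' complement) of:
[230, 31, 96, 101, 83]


Sum = 541 mod 256 = 29
Complement = 226

226


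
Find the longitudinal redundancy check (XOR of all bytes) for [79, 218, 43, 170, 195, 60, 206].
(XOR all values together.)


XOR chain: 79 ^ 218 ^ 43 ^ 170 ^ 195 ^ 60 ^ 206 = 37

37


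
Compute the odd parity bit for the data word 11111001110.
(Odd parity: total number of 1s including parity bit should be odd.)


Number of 1s in data: 8
Parity bit: 1

1


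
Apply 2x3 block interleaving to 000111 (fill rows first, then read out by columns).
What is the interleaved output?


Matrix:
  000
  111
Read columns: 010101

010101


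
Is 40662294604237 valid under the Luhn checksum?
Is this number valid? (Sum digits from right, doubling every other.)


Luhn sum = 62
62 mod 10 = 2

Invalid (Luhn sum mod 10 = 2)


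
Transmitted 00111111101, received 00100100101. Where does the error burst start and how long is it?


XOR: 00011011000

Burst at position 3, length 5


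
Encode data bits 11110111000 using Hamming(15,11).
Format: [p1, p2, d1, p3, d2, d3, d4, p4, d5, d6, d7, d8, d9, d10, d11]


Parity bits: p1=0, p2=1, p3=0, p4=1

011011110111000


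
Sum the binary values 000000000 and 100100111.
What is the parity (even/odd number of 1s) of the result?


000000000 = 0
100100111 = 295
Sum = 295 = 100100111
1s count = 5

odd parity (5 ones in 100100111)


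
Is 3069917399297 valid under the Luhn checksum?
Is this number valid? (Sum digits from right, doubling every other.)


Luhn sum = 78
78 mod 10 = 8

Invalid (Luhn sum mod 10 = 8)


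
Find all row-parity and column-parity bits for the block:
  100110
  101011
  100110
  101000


Row parities: 1010
Column parities: 000011

Row P: 1010, Col P: 000011, Corner: 0


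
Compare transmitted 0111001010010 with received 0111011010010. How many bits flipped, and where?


XOR: 0000010000000

1 error(s) at position(s): 5


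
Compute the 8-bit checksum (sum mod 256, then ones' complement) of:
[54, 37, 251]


Sum = 342 mod 256 = 86
Complement = 169

169


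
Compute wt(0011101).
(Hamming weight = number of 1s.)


Counting 1s in 0011101

4


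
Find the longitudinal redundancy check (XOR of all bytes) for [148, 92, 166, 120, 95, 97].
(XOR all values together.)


XOR chain: 148 ^ 92 ^ 166 ^ 120 ^ 95 ^ 97 = 40

40


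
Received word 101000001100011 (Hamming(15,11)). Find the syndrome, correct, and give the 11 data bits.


Syndrome = 0: no error detected

Data: 10001100011 (no errors)


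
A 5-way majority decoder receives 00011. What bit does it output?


Ones: 2 out of 5
Threshold: 3

0 (2/5 voted 1)


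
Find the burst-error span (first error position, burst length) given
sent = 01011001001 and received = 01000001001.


XOR: 00011000000

Burst at position 3, length 2


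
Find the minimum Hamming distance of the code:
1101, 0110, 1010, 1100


Comparing all pairs, minimum distance: 1
Can detect 0 errors, correct 0 errors

1


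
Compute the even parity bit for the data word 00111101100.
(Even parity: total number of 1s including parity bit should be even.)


Number of 1s in data: 6
Parity bit: 0

0


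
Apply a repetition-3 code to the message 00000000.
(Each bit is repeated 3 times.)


Each bit -> 3 copies

000000000000000000000000


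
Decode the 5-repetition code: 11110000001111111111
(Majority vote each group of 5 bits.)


Groups: 11110, 00000, 11111, 11111
Majority votes: 1011

1011


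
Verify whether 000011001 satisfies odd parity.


Number of 1s: 3

Yes, parity is correct (3 ones)


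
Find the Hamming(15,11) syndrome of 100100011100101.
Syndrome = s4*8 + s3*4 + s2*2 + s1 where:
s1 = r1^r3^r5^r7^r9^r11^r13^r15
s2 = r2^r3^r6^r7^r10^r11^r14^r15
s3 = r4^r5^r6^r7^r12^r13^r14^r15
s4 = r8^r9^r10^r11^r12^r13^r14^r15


s1=0, s2=0, s3=1, s4=1

Syndrome = 12 (error at position 12)


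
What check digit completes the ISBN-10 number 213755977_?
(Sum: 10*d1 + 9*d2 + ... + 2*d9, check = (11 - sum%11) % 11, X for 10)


Weighted sum: 228
228 mod 11 = 8

Check digit: 3


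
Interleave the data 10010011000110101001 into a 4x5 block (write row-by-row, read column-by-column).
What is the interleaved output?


Matrix:
  10010
  01100
  01101
  01001
Read columns: 10000111011010000011

10000111011010000011


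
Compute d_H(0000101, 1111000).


XOR: 1111101
Count of 1s: 6

6


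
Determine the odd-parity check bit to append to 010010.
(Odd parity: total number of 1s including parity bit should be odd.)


Number of 1s in data: 2
Parity bit: 1

1


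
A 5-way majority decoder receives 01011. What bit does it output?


Ones: 3 out of 5
Threshold: 3

1 (3/5 voted 1)


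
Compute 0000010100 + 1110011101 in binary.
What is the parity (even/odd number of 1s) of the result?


0000010100 = 20
1110011101 = 925
Sum = 945 = 1110110001
1s count = 6

even parity (6 ones in 1110110001)


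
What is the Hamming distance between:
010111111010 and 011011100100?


XOR: 001100011110
Count of 1s: 6

6


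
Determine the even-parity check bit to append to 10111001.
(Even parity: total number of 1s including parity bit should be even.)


Number of 1s in data: 5
Parity bit: 1

1


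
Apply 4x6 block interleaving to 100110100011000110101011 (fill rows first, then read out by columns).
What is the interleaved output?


Matrix:
  100110
  100011
  000110
  101011
Read columns: 110100000001101011110101

110100000001101011110101


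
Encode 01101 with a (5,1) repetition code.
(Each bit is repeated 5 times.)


Each bit -> 5 copies

0000011111111110000011111


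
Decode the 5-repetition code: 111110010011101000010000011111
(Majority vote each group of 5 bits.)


Groups: 11111, 00100, 11101, 00001, 00000, 11111
Majority votes: 101001

101001


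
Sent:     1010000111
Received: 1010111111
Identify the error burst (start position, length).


XOR: 0000111000

Burst at position 4, length 3


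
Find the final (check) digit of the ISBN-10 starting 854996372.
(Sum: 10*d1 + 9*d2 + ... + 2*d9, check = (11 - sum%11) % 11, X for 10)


Weighted sum: 341
341 mod 11 = 0

Check digit: 0


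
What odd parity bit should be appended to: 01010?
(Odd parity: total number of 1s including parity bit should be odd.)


Number of 1s in data: 2
Parity bit: 1

1


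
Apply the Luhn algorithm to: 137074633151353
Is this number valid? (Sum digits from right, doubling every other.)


Luhn sum = 60
60 mod 10 = 0

Valid (Luhn sum mod 10 = 0)


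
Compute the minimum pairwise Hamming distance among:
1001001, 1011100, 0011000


Comparing all pairs, minimum distance: 2
Can detect 1 errors, correct 0 errors

2


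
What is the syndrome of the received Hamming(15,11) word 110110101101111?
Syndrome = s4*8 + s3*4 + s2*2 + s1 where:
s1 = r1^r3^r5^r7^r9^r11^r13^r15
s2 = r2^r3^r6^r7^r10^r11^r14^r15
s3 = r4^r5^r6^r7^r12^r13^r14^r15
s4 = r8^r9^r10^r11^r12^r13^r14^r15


s1=0, s2=1, s3=1, s4=0

Syndrome = 6 (error at position 6)


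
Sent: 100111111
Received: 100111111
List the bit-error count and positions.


XOR: 000000000

0 errors (received matches sent)


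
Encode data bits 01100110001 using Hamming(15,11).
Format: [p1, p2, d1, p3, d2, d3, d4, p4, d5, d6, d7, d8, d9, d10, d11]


Parity bits: p1=1, p2=0, p3=1, p4=1

100111010110001


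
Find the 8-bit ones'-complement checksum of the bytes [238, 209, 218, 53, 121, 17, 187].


Sum = 1043 mod 256 = 19
Complement = 236

236


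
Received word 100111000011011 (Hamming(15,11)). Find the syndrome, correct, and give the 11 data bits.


Syndrome = 0: no error detected

Data: 01100011011 (no errors)


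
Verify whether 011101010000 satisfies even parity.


Number of 1s: 5

No, parity error (5 ones)


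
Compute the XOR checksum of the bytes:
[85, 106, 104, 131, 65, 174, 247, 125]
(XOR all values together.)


XOR chain: 85 ^ 106 ^ 104 ^ 131 ^ 65 ^ 174 ^ 247 ^ 125 = 177

177


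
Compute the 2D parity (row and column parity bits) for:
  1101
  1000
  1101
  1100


Row parities: 1110
Column parities: 0100

Row P: 1110, Col P: 0100, Corner: 1


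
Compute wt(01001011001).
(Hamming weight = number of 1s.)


Counting 1s in 01001011001

5


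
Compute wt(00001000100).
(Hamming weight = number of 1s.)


Counting 1s in 00001000100

2


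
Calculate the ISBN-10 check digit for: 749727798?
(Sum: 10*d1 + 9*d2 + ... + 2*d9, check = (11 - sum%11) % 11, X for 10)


Weighted sum: 345
345 mod 11 = 4

Check digit: 7


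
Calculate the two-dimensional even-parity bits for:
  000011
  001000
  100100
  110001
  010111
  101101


Row parities: 010100
Column parities: 100100

Row P: 010100, Col P: 100100, Corner: 0


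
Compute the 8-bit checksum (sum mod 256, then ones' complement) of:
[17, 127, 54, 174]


Sum = 372 mod 256 = 116
Complement = 139

139


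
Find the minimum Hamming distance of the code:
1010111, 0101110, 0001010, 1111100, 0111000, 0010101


Comparing all pairs, minimum distance: 2
Can detect 1 errors, correct 0 errors

2


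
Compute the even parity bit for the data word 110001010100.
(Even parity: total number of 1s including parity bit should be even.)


Number of 1s in data: 5
Parity bit: 1

1


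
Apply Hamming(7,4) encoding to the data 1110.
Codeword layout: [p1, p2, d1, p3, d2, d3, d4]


Parity bits: p1=0, p2=0, p3=0

0010110


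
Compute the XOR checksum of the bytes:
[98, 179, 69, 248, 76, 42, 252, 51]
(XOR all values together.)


XOR chain: 98 ^ 179 ^ 69 ^ 248 ^ 76 ^ 42 ^ 252 ^ 51 = 197

197


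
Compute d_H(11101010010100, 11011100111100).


XOR: 00110110101000
Count of 1s: 6

6


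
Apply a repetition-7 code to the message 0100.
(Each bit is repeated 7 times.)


Each bit -> 7 copies

0000000111111100000000000000


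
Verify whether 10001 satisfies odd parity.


Number of 1s: 2

No, parity error (2 ones)


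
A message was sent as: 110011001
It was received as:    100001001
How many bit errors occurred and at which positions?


XOR: 010010000

2 error(s) at position(s): 1, 4


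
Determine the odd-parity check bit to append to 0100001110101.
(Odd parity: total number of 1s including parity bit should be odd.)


Number of 1s in data: 6
Parity bit: 1

1


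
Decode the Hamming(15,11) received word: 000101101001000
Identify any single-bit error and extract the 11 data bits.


Syndrome = 0: no error detected

Data: 00111001000 (no errors)


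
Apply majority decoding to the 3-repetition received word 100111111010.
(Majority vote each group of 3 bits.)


Groups: 100, 111, 111, 010
Majority votes: 0110

0110


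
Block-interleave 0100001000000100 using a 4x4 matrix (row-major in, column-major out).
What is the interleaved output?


Matrix:
  0100
  0010
  0000
  0100
Read columns: 0000100101000000

0000100101000000


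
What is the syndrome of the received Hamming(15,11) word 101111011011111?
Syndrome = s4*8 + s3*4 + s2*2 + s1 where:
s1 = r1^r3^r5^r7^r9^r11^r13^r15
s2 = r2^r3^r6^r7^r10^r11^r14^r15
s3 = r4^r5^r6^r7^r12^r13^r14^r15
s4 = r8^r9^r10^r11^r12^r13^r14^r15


s1=1, s2=1, s3=1, s4=1

Syndrome = 15 (error at position 15)


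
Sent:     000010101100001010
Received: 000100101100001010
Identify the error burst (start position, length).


XOR: 000110000000000000

Burst at position 3, length 2


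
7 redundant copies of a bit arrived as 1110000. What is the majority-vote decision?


Ones: 3 out of 7
Threshold: 4

0 (3/7 voted 1)


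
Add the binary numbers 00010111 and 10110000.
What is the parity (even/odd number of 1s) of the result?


00010111 = 23
10110000 = 176
Sum = 199 = 11000111
1s count = 5

odd parity (5 ones in 11000111)


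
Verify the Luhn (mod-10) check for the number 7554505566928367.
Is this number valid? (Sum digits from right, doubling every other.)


Luhn sum = 62
62 mod 10 = 2

Invalid (Luhn sum mod 10 = 2)


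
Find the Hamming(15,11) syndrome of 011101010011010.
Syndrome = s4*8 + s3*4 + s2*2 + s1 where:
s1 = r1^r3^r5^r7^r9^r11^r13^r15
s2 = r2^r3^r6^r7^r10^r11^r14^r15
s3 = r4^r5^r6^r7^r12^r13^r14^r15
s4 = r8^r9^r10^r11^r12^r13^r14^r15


s1=0, s2=1, s3=0, s4=0

Syndrome = 2 (error at position 2)


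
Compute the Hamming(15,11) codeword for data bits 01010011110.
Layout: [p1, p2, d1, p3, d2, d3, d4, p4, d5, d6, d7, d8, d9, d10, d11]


Parity bits: p1=0, p2=1, p3=1, p4=0

010110100011110
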